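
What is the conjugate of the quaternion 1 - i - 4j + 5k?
1 + i + 4j - 5k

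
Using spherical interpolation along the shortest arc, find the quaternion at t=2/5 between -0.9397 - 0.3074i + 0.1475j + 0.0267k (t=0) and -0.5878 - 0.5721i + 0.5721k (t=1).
-0.8518 - 0.4427i + 0.0938j + 0.2641k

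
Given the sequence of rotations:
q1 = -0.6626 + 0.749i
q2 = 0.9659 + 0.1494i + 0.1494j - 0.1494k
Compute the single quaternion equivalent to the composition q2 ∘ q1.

q2 · q1 = -0.7519 + 0.6245i - 0.2109j - 0.0129k
-0.7519 + 0.6245i - 0.2109j - 0.0129k


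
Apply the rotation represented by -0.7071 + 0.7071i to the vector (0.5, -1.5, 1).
(0.5, 1, 1.5)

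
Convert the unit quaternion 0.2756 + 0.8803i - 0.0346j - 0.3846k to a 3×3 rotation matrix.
[[0.7018, 0.1511, -0.6962], [-0.2729, -0.8457, -0.4586], [-0.6581, 0.5118, -0.5523]]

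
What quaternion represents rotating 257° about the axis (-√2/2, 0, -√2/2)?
-0.6225 - 0.5534i - 0.5534k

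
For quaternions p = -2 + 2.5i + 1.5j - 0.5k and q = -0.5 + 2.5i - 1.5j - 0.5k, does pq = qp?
No: pq = -3.25 - 7.75i + 2.25j - 6.25k ≠ -3.25 - 4.75i + 2.25j + 8.75k = qp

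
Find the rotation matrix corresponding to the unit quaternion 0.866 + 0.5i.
[[1, 0, 0], [0, 0.5, -0.866], [0, 0.866, 0.5]]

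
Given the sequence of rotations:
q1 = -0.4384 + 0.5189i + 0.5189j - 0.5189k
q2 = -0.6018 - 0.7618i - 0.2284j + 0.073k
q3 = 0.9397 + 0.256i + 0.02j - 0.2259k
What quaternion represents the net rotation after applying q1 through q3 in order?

q2 · q1 = 0.8155 + 0.1023i - 0.5696j + 0.0035k
q3 · q2 · q1 = 0.7523 + 0.1763i - 0.5429j - 0.3288k
0.7523 + 0.1763i - 0.5429j - 0.3288k


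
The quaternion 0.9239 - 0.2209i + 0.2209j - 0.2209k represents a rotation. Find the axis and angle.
axis = (-√3/3, √3/3, -√3/3), θ = π/4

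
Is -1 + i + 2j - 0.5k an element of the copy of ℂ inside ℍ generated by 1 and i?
No. The quaternion -1 + i + 2j - 0.5k has j-coefficient y = 2 and k-coefficient z = -0.5, not both zero, so it does not lie in the complex subalgebra spanned by 1 and i.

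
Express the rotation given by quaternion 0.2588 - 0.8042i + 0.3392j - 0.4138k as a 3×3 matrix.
[[0.4274, -0.3314, 0.8411], [-0.7598, -0.6359, 0.1355], [0.49, -0.697, -0.5236]]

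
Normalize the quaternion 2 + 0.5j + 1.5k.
0.7845 + 0.1961j + 0.5883k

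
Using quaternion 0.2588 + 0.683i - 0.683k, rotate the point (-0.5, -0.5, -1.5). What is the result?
(1.189, 1.14, 0.189)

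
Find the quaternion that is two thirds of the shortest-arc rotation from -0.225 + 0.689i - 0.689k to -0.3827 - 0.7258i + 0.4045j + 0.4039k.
0.1887 + 0.7684i - 0.287j - 0.54k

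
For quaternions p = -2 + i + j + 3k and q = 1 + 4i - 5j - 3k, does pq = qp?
No: pq = 8 + 5i + 26j ≠ 8 - 19i - 4j + 18k = qp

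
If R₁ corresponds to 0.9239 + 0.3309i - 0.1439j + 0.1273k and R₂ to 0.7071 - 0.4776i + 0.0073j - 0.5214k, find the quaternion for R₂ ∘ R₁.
0.8788 - 0.2814i - 0.2067j - 0.3254k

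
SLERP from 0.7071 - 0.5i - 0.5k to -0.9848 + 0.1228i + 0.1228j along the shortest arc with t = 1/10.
0.7542 - 0.4709i - 0.0134j - 0.4575k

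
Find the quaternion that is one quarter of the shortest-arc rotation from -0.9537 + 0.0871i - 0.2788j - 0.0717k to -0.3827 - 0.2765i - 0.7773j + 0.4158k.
-0.8875 - 0.011i - 0.4561j + 0.0646k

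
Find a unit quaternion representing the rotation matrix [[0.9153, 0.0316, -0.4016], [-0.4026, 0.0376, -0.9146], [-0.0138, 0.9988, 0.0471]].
0.7071 + 0.6765i - 0.1371j - 0.1535k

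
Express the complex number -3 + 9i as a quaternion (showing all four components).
-3 + 9i + 0j + 0k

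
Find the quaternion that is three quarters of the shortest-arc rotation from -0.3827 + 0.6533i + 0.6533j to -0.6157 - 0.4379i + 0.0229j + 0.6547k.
0.4193 + 0.645i + 0.2239j - 0.5984k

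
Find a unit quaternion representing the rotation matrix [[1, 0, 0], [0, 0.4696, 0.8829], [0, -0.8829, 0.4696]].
0.8572 - 0.515i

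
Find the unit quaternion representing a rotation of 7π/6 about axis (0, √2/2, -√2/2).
-0.2588 + 0.683j - 0.683k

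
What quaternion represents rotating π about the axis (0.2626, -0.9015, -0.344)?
0.2626i - 0.9015j - 0.344k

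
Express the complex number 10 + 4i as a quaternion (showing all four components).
10 + 4i + 0j + 0k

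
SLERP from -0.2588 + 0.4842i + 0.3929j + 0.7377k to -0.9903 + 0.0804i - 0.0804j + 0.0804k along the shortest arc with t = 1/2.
-0.7679 + 0.3471i + 0.1921j + 0.5029k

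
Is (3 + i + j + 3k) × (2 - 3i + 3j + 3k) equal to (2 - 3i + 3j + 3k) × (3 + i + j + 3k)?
No: pq = -3 - 13i - j + 21k ≠ -3 - i + 23j + 9k = qp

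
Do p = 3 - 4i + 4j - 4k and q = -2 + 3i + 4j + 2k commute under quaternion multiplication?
No: pq = -2 + 41i - 14k ≠ -2 - 7i + 8j + 42k = qp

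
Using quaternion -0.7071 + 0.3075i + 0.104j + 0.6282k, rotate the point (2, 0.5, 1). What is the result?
(1.094, -1.073, 1.704)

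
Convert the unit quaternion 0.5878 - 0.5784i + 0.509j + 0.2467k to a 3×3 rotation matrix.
[[0.3601, -0.8788, 0.313], [-0.2988, 0.2092, 0.9311], [-0.8838, -0.4288, -0.1873]]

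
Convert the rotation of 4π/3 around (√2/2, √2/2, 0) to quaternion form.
-0.5 + 0.6124i + 0.6124j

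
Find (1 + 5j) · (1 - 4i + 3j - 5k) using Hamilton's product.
-14 - 29i + 8j + 15k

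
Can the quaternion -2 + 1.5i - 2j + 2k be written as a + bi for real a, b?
No. The quaternion -2 + 1.5i - 2j + 2k has j-coefficient y = -2 and k-coefficient z = 2, not both zero, so it does not lie in the complex subalgebra spanned by 1 and i.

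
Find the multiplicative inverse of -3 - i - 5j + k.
-0.0833 + 0.0278i + 0.1389j - 0.0278k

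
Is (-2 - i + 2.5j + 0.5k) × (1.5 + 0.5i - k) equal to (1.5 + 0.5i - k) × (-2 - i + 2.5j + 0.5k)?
No: pq = -2 - 5i + 3j + 1.5k ≠ -2 + 4.5j + 4k = qp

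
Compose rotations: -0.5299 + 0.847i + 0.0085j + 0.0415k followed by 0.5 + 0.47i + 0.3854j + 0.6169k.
-0.6919 + 0.1852i + 0.303j - 0.6286k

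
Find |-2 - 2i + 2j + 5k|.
√37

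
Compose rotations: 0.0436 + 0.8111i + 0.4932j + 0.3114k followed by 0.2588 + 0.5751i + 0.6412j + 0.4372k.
-0.9076 + 0.219i + 0.3311j - 0.1368k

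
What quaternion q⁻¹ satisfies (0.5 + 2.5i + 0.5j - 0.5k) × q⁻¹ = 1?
0.0714 - 0.3571i - 0.0714j + 0.0714k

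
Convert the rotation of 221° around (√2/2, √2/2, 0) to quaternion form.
-0.3502 + 0.6623i + 0.6623j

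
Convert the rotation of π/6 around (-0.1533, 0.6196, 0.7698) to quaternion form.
0.9659 - 0.0397i + 0.1604j + 0.1992k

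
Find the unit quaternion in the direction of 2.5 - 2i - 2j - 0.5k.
0.6565 - 0.5252i - 0.5252j - 0.1313k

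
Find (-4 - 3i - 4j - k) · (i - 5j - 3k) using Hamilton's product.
-20 + 3i + 10j + 31k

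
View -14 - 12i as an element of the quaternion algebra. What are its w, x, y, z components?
-14 - 12i + 0j + 0k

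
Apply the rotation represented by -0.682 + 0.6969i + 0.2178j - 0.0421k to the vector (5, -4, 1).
(3.168, 2.637, 5.001)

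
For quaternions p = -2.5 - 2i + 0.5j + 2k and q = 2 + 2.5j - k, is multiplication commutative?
No: pq = -4.25 - 9.5i - 7.25j + 1.5k ≠ -4.25 + 1.5i - 3.25j + 11.5k = qp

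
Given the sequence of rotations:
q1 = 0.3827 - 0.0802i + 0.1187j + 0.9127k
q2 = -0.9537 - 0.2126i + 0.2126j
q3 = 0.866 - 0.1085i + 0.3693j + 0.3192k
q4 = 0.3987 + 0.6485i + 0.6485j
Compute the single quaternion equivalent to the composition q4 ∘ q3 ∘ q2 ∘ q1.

q2 · q1 = -0.4073 + 0.1892i + 0.1622j - 0.8786k
q3 · q2 · q1 = -0.1116 - 0.1682i - 0.0449j - 0.9783k
q4 · q3 · q2 · q1 = 0.0937 - 0.7739i + 0.5442j - 0.3101k
0.0937 - 0.7739i + 0.5442j - 0.3101k


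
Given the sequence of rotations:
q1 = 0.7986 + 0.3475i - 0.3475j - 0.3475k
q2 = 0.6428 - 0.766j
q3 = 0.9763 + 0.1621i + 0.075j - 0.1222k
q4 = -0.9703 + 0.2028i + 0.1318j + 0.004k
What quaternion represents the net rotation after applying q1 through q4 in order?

q2 · q1 = 0.2472 + 0.4896i - 0.8351j + 0.0428k
q3 · q2 · q1 = 0.2298 + 0.4192i - 0.8635j - 0.1605k
q4 · q3 · q2 · q1 = -0.1935 - 0.3778i + 0.9024j - 0.0737k
-0.1935 - 0.3778i + 0.9024j - 0.0737k


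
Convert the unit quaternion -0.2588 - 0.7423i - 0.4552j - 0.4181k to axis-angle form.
axis = (-0.7685, -0.4713, -0.4328), θ = 7π/6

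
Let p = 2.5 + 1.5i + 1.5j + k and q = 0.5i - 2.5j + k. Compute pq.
2 + 5.25i - 7.25j - 2k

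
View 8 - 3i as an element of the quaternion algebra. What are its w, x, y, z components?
8 - 3i + 0j + 0k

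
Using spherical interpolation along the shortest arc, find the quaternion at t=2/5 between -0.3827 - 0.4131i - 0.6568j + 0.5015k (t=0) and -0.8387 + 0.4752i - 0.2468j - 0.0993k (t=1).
-0.7207 - 0.0563i - 0.6135j + 0.318k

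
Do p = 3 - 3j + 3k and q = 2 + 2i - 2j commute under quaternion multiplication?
No: pq = 12i - 6j + 12k ≠ -18j = qp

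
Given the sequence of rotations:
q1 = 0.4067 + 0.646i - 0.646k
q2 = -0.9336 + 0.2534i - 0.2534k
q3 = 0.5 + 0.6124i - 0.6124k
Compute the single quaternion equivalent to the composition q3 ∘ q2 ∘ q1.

q2 · q1 = -0.7071 - 0.5i + 0.5k
q3 · q2 · q1 = 0.2589 - 0.683i + 0.683k
0.2589 - 0.683i + 0.683k


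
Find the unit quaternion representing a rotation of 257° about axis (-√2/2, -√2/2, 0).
-0.6225 - 0.5534i - 0.5534j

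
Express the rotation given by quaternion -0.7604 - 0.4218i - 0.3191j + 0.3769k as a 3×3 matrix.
[[0.5122, 0.8424, 0.1673], [-0.304, 0.3601, -0.882], [-0.8032, 0.4009, 0.4405]]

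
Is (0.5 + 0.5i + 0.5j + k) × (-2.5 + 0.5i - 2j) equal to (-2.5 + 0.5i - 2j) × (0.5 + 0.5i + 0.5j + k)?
No: pq = -0.5 + i - 1.75j - 3.75k ≠ -0.5 - 3i - 2.75j - 1.25k = qp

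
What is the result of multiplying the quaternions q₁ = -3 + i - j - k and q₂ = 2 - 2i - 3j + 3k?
-4 + 2i + 6j - 16k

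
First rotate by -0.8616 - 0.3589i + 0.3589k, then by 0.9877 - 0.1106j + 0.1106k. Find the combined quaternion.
-0.8907 - 0.3942i + 0.0556j + 0.2195k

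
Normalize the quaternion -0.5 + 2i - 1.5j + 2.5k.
-0.14 + 0.5601i - 0.4201j + 0.7001k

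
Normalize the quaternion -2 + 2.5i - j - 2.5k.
-0.4781 + 0.5976i - 0.239j - 0.5976k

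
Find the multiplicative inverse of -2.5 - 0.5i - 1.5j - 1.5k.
-0.2273 + 0.0455i + 0.1364j + 0.1364k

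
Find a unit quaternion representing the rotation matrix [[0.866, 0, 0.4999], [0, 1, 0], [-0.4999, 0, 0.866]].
0.9659 + 0.2588j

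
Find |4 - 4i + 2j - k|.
√37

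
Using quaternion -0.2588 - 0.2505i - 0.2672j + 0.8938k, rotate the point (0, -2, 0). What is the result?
(-1.193, 1.447, 0.696)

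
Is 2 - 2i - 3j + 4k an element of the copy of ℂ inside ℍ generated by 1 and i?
No. The quaternion 2 - 2i - 3j + 4k has j-coefficient y = -3 and k-coefficient z = 4, not both zero, so it does not lie in the complex subalgebra spanned by 1 and i.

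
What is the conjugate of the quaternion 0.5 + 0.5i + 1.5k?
0.5 - 0.5i - 1.5k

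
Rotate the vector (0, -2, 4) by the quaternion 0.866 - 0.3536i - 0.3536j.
(-2.95, 0.95, 3.224)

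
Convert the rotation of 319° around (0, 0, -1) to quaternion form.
-0.9367 - 0.3502k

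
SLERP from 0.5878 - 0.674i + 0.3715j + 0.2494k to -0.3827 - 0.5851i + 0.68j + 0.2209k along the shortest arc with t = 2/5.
0.2203 - 0.7376i + 0.5759j + 0.275k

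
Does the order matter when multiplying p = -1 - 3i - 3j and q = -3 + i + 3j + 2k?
Yes: pq = 15 + 2i + 12j - 8k ≠ 15 + 14i + 4k = qp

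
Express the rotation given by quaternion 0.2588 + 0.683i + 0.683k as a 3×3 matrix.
[[0.067, -0.3535, 0.933], [0.3535, -0.866, -0.3535], [0.933, 0.3535, 0.067]]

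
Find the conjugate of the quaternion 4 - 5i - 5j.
4 + 5i + 5j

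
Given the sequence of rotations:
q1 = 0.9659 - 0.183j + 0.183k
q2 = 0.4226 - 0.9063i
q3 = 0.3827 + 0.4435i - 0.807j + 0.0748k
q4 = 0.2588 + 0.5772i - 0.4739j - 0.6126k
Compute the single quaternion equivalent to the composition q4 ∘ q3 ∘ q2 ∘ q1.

q2 · q1 = 0.4082 - 0.8754i + 0.0885j + 0.2432k
q3 · q2 · q1 = 0.5977 - 0.3569i - 0.4689j - 0.5436k
q4 · q3 · q2 · q1 = -0.1945 + 0.223i + 0.1278j - 0.9466k
-0.1945 + 0.223i + 0.1278j - 0.9466k


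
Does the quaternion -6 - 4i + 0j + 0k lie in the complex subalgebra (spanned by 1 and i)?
Yes. The quaternion -6 - 4i has j- and k-coefficients y = z = 0, so it lies in the complex subalgebra spanned by 1 and i.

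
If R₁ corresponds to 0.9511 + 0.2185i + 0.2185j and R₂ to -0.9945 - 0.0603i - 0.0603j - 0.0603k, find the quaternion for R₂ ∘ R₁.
-0.9195 - 0.2615i - 0.2878j - 0.0574k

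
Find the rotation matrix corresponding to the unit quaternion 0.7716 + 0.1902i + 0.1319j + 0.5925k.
[[0.2631, -0.8642, 0.4289], [0.9645, 0.2255, -0.1372], [0.0218, 0.4498, 0.8929]]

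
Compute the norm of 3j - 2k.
√13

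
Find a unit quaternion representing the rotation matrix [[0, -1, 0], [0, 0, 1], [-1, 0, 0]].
0.5 - 0.5i + 0.5j + 0.5k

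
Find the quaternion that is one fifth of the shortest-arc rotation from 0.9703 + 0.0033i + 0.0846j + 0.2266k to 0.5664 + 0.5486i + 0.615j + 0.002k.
0.9493 + 0.129i + 0.2129j + 0.1917k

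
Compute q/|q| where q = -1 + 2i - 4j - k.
-0.2132 + 0.4264i - 0.8528j - 0.2132k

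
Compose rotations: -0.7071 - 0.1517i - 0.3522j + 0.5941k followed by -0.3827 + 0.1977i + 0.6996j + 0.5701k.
0.2083 + 0.5347i - 0.5638j - 0.594k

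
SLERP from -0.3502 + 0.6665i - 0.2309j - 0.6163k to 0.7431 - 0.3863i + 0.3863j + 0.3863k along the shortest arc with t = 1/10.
-0.3968 + 0.6468i - 0.2507j - 0.6011k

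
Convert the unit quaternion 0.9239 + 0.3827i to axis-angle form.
axis = (1, 0, 0), θ = π/4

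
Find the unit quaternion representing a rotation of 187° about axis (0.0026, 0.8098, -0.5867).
-0.061 + 0.0026i + 0.8083j - 0.5856k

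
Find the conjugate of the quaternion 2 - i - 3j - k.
2 + i + 3j + k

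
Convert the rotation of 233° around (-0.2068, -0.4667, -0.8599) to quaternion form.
-0.4462 - 0.1851i - 0.4177j - 0.7696k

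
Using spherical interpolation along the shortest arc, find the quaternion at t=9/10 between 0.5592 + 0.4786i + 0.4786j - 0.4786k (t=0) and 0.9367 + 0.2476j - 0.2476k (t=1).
0.9177 + 0.052i + 0.2785j - 0.2785k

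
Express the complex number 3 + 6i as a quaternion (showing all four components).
3 + 6i + 0j + 0k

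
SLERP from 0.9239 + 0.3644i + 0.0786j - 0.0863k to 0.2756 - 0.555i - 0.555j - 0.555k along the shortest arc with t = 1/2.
0.8251 - 0.1311i - 0.3277j - 0.4411k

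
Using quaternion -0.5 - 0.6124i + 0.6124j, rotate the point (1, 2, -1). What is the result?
(-0.638, 0.362, 2.337)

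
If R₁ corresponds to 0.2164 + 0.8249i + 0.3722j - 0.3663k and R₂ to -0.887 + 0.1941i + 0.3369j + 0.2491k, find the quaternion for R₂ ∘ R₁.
-0.3862 - 0.9058i + 0.0193j + 0.1731k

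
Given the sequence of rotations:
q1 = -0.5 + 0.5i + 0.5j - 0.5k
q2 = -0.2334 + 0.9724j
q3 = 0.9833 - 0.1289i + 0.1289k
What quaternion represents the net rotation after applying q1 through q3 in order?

q2 · q1 = -0.3695 - 0.6029i - 0.6029j - 0.3695k
q3 · q2 · q1 = -0.3934 - 0.4675i - 0.7182j - 0.3332k
-0.3934 - 0.4675i - 0.7182j - 0.3332k


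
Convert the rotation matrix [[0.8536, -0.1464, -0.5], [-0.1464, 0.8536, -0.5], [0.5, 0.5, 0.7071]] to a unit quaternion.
0.9239 + 0.2706i - 0.2706j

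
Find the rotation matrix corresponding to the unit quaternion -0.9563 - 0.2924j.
[[0.829, 0, 0.5592], [0, 1, 0], [-0.5592, 0, 0.829]]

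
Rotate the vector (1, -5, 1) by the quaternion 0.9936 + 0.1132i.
(1, -5.097, -0.15)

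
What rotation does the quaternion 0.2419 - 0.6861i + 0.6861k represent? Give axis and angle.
axis = (-√2/2, 0, √2/2), θ = 152°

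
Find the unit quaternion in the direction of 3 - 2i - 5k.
0.4867 - 0.3244i - 0.8111k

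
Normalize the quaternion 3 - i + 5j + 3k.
0.4523 - 0.1508i + 0.7538j + 0.4523k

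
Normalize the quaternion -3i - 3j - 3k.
-0.5774i - 0.5774j - 0.5774k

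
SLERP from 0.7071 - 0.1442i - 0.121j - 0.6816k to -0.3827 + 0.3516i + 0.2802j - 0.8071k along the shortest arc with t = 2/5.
0.3256 + 0.0794i + 0.0587j - 0.9404k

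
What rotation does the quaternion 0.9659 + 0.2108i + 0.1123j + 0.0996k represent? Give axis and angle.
axis = (0.8146, 0.434, 0.3849), θ = π/6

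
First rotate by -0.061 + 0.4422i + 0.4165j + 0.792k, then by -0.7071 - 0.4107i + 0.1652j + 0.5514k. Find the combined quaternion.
-0.2808 - 0.3864i + 0.2645j - 0.8378k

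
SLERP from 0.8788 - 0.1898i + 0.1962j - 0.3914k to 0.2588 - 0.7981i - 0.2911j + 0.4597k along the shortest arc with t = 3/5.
0.6777 - 0.7132i - 0.1151j + 0.1372k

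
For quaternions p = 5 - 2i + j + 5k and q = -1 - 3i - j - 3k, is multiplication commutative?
No: pq = 5 - 11i - 27j - 15k ≠ 5 - 15i + 15j - 25k = qp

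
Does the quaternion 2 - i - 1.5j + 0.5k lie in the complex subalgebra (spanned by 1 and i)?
No. The quaternion 2 - i - 1.5j + 0.5k has j-coefficient y = -1.5 and k-coefficient z = 0.5, not both zero, so it does not lie in the complex subalgebra spanned by 1 and i.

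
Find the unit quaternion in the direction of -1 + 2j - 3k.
-0.2673 + 0.5345j - 0.8018k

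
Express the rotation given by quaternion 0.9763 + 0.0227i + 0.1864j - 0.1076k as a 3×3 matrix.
[[0.9074, 0.2186, 0.3591], [-0.2016, 0.9758, -0.0844], [-0.3688, 0.0042, 0.9295]]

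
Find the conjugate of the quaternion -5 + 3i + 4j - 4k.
-5 - 3i - 4j + 4k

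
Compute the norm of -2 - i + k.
√6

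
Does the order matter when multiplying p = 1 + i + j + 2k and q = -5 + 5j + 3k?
Yes: pq = -16 - 12i - 3j - 2k ≠ -16 + 2i + 3j - 12k = qp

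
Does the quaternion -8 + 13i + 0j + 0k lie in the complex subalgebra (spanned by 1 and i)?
Yes. The quaternion -8 + 13i has j- and k-coefficients y = z = 0, so it lies in the complex subalgebra spanned by 1 and i.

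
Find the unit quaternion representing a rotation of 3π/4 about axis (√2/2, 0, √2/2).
0.3827 + 0.6533i + 0.6533k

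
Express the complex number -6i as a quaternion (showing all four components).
0 - 6i + 0j + 0k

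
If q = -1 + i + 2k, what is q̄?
-1 - i - 2k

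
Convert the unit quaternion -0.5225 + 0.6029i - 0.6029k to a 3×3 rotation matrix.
[[0.273, -0.63, -0.727], [0.63, -0.454, 0.63], [-0.727, -0.63, 0.273]]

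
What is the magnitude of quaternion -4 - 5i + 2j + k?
√46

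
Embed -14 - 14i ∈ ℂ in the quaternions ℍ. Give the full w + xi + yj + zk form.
-14 - 14i + 0j + 0k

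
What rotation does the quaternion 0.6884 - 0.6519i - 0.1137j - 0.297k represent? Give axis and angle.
axis = (-0.8988, -0.1568, -0.4095), θ = 93°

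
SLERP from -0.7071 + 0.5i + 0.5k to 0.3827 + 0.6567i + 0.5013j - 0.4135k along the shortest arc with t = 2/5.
-0.7469 + 0.0233i - 0.2729j + 0.6059k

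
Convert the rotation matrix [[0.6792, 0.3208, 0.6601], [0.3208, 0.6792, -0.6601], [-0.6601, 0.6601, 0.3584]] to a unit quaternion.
0.8241 + 0.4005i + 0.4005j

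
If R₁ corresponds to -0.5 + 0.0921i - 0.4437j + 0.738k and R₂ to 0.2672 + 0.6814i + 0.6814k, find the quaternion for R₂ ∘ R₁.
-0.6992 - 0.0138i - 0.5587j - 0.4458k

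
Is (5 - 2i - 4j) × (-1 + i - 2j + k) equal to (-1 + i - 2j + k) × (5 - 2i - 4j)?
No: pq = -11 + 3i - 4j + 13k ≠ -11 + 11i - 8j - 3k = qp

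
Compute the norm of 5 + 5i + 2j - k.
√55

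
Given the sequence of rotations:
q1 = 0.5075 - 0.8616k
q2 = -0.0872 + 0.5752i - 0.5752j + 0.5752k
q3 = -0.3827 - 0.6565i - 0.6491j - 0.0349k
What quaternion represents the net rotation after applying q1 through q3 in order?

q2 · q1 = 0.4513 + 0.7875i + 0.2037j + 0.367k
q3 · q2 · q1 = 0.4893 - 0.8288i - 0.1574j + 0.2212k
0.4893 - 0.8288i - 0.1574j + 0.2212k


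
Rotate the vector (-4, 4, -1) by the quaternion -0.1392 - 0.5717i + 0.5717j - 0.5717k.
(-2.516, 1.561, -4.922)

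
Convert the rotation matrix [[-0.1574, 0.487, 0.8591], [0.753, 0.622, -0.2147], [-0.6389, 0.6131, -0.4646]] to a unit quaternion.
0.5 + 0.4139i + 0.749j + 0.133k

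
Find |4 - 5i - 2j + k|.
√46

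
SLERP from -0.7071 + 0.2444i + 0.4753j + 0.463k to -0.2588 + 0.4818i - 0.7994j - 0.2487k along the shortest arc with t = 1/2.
-0.2901 - 0.1536i + 0.8248j + 0.4605k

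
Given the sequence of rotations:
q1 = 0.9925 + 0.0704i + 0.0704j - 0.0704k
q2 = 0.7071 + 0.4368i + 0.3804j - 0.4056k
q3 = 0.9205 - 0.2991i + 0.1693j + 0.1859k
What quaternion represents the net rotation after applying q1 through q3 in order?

q2 · q1 = 0.6157 + 0.4851i + 0.4295j - 0.4484k
q3 · q2 · q1 = 0.7225 + 0.1066i + 0.4557j - 0.5089k
0.7225 + 0.1066i + 0.4557j - 0.5089k


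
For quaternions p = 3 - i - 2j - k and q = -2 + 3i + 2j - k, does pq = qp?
No: pq = 15i + 6j + 3k ≠ 7i + 14j - 5k = qp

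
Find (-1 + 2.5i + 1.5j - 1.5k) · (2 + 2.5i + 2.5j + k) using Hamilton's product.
-10.5 + 7.75i - 5.75j - 1.5k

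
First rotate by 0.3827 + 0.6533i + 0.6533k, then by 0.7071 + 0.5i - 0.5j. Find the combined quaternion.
-0.056 + 0.3266i - 0.518j + 0.7886k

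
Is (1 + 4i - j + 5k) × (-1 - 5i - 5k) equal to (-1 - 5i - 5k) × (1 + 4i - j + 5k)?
No: pq = 44 - 4i - 4j - 15k ≠ 44 - 14i + 6j - 5k = qp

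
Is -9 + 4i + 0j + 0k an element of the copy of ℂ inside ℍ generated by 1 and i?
Yes. The quaternion -9 + 4i has j- and k-coefficients y = z = 0, so it lies in the complex subalgebra spanned by 1 and i.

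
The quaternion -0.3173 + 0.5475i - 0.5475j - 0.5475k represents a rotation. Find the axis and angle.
axis = (√3/3, -√3/3, -√3/3), θ = 217°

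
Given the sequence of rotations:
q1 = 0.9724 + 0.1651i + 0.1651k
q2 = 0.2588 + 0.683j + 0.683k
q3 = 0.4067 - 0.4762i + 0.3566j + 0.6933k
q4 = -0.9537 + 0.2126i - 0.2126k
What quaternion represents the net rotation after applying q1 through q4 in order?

q2 · q1 = 0.1389 + 0.1555i + 0.7769j + 0.5941k
q3 · q2 · q1 = -0.5584 - 0.3297i + 0.7562j - 0.0875k
q4 · q3 · q2 · q1 = 0.584 + 0.3565i - 0.6325j + 0.3629k
0.584 + 0.3565i - 0.6325j + 0.3629k


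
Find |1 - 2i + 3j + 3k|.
√23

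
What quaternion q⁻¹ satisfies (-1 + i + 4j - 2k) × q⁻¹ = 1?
-0.0455 - 0.0455i - 0.1818j + 0.0909k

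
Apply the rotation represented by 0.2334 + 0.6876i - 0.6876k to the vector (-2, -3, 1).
(-2.017, 2.994, 0.983)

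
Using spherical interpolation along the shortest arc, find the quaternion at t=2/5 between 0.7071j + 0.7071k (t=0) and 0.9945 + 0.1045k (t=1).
0.562 + 0.5546j + 0.6136k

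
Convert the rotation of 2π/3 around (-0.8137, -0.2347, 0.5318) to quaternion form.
0.5 - 0.7047i - 0.2033j + 0.4606k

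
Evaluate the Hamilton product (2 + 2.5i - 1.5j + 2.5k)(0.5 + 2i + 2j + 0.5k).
-2.25 - 0.5i + 7j + 10.25k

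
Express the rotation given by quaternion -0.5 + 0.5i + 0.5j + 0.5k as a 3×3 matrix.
[[0, 1, 0], [0, 0, 1], [1, 0, 0]]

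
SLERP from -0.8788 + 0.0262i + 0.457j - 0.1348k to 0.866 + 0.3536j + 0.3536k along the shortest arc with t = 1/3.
-0.9535 + 0.0188i + 0.1953j - 0.2288k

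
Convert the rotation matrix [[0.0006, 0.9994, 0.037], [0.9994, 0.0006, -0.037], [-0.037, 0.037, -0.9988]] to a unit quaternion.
0.0262 + 0.7069i + 0.7069j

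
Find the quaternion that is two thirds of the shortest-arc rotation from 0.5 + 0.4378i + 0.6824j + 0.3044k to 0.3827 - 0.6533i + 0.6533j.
0.5054 - 0.3206i + 0.7909j + 0.1278k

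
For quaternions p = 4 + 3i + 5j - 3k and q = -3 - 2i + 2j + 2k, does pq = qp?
No: pq = -10 - i - 7j + 33k ≠ -10 - 33i - 7j + k = qp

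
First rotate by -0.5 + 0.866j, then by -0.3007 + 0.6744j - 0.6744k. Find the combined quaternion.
-0.4337 + 0.584i - 0.5976j + 0.3372k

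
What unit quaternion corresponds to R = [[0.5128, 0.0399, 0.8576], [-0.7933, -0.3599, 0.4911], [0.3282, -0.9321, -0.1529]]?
0.5 - 0.7116i + 0.2647j - 0.4166k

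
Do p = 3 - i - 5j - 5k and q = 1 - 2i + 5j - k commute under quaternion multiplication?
No: pq = 21 + 23i + 19j - 23k ≠ 21 - 37i + j + 7k = qp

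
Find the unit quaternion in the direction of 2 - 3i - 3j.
0.4264 - 0.6396i - 0.6396j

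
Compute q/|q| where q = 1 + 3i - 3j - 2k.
0.2085 + 0.6255i - 0.6255j - 0.417k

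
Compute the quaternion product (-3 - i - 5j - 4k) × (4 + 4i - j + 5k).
7 - 45i - 28j - 10k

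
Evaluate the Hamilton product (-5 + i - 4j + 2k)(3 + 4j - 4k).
9 + 11i - 28j + 30k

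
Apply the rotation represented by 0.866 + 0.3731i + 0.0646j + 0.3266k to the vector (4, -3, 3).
(5.732, -0.881, 0.602)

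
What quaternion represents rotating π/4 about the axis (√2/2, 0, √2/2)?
0.9239 + 0.2706i + 0.2706k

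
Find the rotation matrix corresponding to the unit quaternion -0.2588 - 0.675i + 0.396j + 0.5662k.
[[0.0452, -0.2415, -0.9693], [-0.8277, -0.5524, 0.0991], [-0.5594, 0.7978, -0.2249]]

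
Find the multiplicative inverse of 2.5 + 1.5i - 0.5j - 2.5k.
0.1667 - 0.1i + 0.0333j + 0.1667k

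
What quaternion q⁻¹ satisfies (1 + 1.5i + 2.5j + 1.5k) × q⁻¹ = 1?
0.0851 - 0.1277i - 0.2128j - 0.1277k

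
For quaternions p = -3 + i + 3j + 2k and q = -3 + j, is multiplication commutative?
No: pq = 6 - 5i - 12j - 5k ≠ 6 - i - 12j - 7k = qp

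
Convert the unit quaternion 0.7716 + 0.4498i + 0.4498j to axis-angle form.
axis = (√2/2, √2/2, 0), θ = 79°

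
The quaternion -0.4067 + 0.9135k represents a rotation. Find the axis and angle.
axis = (0, 0, 1), θ = 228°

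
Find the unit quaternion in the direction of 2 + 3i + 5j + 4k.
0.2722 + 0.4082i + 0.6804j + 0.5443k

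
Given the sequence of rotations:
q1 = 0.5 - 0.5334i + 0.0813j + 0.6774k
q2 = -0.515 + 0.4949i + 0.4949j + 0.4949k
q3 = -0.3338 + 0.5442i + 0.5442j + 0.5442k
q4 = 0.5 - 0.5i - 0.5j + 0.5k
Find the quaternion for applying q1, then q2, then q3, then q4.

q2 · q1 = -0.369 + 0.8172i - 0.3936j + 0.2028k
q3 · q2 · q1 = -0.2177 - 0.149i + 0.2649j - 0.9274k
q4 · q3 · q2 · q1 = 0.4128 + 0.3656i - 0.2969j - 0.7795k
0.4128 + 0.3656i - 0.2969j - 0.7795k


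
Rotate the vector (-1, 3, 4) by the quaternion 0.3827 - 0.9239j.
(-2.121, 3, -3.536)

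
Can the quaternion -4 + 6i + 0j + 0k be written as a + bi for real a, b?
Yes. The quaternion -4 + 6i has j- and k-coefficients y = z = 0, so it lies in the complex subalgebra spanned by 1 and i.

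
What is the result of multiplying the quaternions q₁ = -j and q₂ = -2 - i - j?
-1 + 2j - k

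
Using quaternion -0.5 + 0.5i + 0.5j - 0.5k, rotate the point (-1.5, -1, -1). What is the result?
(1, -1.5, 1)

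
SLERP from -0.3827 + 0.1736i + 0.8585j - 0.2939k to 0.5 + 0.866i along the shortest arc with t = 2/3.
-0.6133 - 0.6537i + 0.4194j - 0.1436k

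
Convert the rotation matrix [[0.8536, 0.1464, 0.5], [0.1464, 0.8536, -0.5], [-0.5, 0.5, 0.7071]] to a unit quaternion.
0.9239 + 0.2706i + 0.2706j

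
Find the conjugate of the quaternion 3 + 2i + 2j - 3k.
3 - 2i - 2j + 3k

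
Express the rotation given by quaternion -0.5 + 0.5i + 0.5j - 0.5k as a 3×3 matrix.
[[0, 0, -1], [1, 0, 0], [0, -1, 0]]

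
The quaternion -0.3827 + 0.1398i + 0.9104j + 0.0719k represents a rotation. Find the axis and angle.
axis = (0.1513, 0.9854, 0.0778), θ = 5π/4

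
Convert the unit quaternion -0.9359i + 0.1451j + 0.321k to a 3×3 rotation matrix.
[[0.7518, -0.2716, -0.6008], [-0.2716, -0.9579, 0.0932], [-0.6008, 0.0932, -0.7939]]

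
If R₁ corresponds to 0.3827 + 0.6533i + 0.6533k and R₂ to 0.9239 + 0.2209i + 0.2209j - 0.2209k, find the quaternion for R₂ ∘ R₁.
0.3536 + 0.8324i - 0.2041j + 0.3747k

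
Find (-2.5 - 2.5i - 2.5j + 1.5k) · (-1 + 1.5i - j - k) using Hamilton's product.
5.25 + 2.75i + 4.75j + 7.25k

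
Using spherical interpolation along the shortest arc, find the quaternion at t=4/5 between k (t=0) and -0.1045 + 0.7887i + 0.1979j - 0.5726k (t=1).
0.0886 - 0.6689i - 0.1678j + 0.7187k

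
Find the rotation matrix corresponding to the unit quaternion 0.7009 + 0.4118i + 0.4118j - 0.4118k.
[[0.3217, 0.9164, 0.2381], [-0.2381, 0.3217, -0.9164], [-0.9164, 0.2381, 0.3217]]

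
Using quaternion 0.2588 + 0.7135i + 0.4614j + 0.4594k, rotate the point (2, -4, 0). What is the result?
(-1.378, 3.553, -2.339)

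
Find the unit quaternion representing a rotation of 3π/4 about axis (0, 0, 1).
0.3827 + 0.9239k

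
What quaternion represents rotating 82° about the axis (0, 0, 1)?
0.7547 + 0.6561k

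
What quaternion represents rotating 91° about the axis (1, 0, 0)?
0.7009 + 0.7133i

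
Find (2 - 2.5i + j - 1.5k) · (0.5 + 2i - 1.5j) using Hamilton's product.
7.5 + 0.5i - 5.5j + k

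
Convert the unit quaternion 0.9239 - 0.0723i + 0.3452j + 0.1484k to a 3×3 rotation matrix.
[[0.7176, -0.3241, 0.6164], [0.2243, 0.9455, 0.2361], [-0.6593, -0.0311, 0.7512]]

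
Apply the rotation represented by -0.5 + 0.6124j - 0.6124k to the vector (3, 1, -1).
(-1.5, 2.837, 0.837)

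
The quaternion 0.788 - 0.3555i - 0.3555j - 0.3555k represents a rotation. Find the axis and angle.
axis = (-√3/3, -√3/3, -√3/3), θ = 76°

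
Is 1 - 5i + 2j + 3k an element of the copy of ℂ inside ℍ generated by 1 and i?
No. The quaternion 1 - 5i + 2j + 3k has j-coefficient y = 2 and k-coefficient z = 3, not both zero, so it does not lie in the complex subalgebra spanned by 1 and i.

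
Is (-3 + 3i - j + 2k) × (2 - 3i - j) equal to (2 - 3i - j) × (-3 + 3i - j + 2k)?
No: pq = 2 + 17i - 5j - 2k ≠ 2 + 13i + 7j + 10k = qp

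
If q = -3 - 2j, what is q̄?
-3 + 2j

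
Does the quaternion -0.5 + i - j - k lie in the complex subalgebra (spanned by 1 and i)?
No. The quaternion -0.5 + i - j - k has j-coefficient y = -1 and k-coefficient z = -1, not both zero, so it does not lie in the complex subalgebra spanned by 1 and i.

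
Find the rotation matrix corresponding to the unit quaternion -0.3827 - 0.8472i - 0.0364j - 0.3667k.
[[0.7284, -0.219, 0.6492], [0.3423, -0.7044, -0.6218], [0.5935, 0.6751, -0.4381]]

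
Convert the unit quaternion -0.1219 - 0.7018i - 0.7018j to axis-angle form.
axis = (-√2/2, -√2/2, 0), θ = 194°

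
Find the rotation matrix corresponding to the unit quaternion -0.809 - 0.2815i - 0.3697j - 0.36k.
[[0.4674, -0.3743, 0.8009], [0.7906, 0.5823, -0.1893], [-0.3955, 0.7217, 0.5682]]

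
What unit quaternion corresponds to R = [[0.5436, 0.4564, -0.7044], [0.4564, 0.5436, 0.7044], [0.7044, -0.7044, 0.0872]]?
0.7373 - 0.4777i - 0.4777j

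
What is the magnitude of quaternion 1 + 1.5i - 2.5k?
3.082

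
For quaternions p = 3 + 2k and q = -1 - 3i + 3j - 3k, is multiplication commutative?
No: pq = 3 - 15i + 3j - 11k ≠ 3 - 3i + 15j - 11k = qp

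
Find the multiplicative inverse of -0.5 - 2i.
-0.1176 + 0.4706i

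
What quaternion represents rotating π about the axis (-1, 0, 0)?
-i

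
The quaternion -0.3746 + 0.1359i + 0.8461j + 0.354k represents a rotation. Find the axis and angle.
axis = (0.1466, 0.9125, 0.3818), θ = 224°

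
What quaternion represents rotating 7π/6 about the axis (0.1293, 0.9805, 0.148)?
-0.2588 + 0.1249i + 0.9471j + 0.143k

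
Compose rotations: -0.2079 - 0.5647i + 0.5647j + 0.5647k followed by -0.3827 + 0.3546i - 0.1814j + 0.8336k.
-0.0885 - 0.4308i - 0.8494j - 0.2916k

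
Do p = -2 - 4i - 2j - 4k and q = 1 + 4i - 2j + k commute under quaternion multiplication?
No: pq = 14 - 22i - 10j + 10k ≠ 14 - 2i + 14j - 22k = qp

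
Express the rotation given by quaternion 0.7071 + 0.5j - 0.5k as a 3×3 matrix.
[[0, 0.7071, 0.7071], [-0.7071, 0.5, -0.5], [-0.7071, -0.5, 0.5]]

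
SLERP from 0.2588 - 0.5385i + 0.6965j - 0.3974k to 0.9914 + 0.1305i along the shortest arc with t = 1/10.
0.3887 - 0.501i + 0.6716j - 0.3832k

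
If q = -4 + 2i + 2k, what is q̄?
-4 - 2i - 2k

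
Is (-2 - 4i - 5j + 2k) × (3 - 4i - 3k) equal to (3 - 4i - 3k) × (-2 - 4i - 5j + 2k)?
No: pq = -16 + 11i - 35j - 8k ≠ -16 - 19i + 5j + 32k = qp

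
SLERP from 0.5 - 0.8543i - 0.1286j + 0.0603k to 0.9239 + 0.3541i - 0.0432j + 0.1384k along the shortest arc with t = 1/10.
0.6135 - 0.775i - 0.1303j + 0.0778k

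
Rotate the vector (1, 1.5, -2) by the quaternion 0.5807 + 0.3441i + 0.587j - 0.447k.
(0.548, 2.279, -1.325)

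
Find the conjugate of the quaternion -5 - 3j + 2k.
-5 + 3j - 2k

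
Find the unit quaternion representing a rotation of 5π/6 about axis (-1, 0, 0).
0.2588 - 0.9659i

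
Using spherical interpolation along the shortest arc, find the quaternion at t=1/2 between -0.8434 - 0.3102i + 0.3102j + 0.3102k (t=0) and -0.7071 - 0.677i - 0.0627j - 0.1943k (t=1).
-0.8344 - 0.5312i + 0.1332j + 0.0624k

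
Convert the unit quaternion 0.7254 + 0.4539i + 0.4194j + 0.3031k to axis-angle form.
axis = (0.6594, 0.6093, 0.4403), θ = 87°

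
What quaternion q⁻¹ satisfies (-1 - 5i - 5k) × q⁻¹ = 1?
-0.0196 + 0.098i + 0.098k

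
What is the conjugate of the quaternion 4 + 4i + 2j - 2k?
4 - 4i - 2j + 2k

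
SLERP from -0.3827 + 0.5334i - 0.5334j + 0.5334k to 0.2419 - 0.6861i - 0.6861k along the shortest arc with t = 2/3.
-0.3015 + 0.661i - 0.1877j + 0.661k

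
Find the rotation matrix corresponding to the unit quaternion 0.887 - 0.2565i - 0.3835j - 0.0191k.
[[0.7051, 0.2306, -0.6705], [0.1629, 0.8677, 0.4697], [0.6901, -0.4404, 0.5743]]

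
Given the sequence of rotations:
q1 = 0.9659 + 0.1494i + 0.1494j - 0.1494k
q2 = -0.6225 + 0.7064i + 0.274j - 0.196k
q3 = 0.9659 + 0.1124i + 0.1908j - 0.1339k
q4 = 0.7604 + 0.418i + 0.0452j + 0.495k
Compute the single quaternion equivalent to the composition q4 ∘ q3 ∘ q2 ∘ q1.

q2 · q1 = -0.777 + 0.5777i + 0.2479j - 0.0317k
q3 · q2 · q1 = -0.867 + 0.4978i + 0.0174j - 0.0089k
q4 · q3 · q2 · q1 = -0.8637 + 0.0071i + 0.2242j - 0.4512k
-0.8637 + 0.0071i + 0.2242j - 0.4512k


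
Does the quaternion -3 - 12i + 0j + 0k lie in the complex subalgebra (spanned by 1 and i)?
Yes. The quaternion -3 - 12i has j- and k-coefficients y = z = 0, so it lies in the complex subalgebra spanned by 1 and i.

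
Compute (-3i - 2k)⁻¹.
0.2308i + 0.1538k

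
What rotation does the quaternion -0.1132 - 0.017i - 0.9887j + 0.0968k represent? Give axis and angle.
axis = (-0.0171, -0.9951, 0.0974), θ = 193°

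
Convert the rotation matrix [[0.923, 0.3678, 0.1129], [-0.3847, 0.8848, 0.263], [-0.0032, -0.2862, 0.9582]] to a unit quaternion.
0.9703 - 0.1415i + 0.0299j - 0.1939k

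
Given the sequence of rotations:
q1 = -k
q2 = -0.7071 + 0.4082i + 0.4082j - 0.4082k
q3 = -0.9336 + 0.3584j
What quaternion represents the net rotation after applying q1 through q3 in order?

q2 · q1 = -0.4082 - 0.4082i + 0.4082j + 0.7071k
q3 · q2 · q1 = 0.2348 + 0.6345i - 0.5274j - 0.5138k
0.2348 + 0.6345i - 0.5274j - 0.5138k


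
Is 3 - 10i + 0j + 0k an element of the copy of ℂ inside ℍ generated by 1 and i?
Yes. The quaternion 3 - 10i has j- and k-coefficients y = z = 0, so it lies in the complex subalgebra spanned by 1 and i.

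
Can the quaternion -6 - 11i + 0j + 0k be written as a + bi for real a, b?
Yes. The quaternion -6 - 11i has j- and k-coefficients y = z = 0, so it lies in the complex subalgebra spanned by 1 and i.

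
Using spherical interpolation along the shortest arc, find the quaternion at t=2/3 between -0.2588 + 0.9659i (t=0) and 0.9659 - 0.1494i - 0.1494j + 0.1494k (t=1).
-0.8436 + 0.5121i + 0.114j - 0.114k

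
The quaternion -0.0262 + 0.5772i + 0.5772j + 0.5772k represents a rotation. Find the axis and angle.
axis = (√3/3, √3/3, √3/3), θ = 183°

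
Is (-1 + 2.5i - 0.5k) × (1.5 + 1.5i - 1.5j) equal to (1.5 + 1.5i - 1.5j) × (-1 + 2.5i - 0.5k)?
No: pq = -5.25 + 1.5i + 0.75j - 4.5k ≠ -5.25 + 3i + 2.25j + 3k = qp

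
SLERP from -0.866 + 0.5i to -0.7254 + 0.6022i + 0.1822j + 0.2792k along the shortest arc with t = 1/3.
-0.8321 + 0.5429i + 0.062j + 0.0951k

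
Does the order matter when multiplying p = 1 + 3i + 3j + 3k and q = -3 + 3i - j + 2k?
Yes: pq = -15 + 3i - 7j - 19k ≠ -15 - 15i - 13j + 5k = qp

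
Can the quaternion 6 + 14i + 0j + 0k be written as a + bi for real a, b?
Yes. The quaternion 6 + 14i has j- and k-coefficients y = z = 0, so it lies in the complex subalgebra spanned by 1 and i.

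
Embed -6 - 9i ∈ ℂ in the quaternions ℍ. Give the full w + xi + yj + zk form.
-6 - 9i + 0j + 0k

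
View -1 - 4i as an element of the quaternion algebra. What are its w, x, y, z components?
-1 - 4i + 0j + 0k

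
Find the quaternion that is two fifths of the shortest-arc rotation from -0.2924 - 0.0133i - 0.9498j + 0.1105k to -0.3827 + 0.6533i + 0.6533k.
-0.4263 + 0.3412i - 0.7163j + 0.4346k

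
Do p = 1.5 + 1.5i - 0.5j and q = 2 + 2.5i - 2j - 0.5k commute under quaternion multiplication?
No: pq = -1.75 + 7i - 3.25j - 2.5k ≠ -1.75 + 6.5i - 4.75j + k = qp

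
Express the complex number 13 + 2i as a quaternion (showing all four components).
13 + 2i + 0j + 0k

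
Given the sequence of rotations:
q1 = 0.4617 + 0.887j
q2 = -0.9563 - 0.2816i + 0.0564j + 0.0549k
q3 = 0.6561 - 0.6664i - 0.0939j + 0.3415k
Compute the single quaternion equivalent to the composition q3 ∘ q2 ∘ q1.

q2 · q1 = -0.4916 - 0.1787i - 0.8222j - 0.2244k
q3 · q2 · q1 = -0.4422 + 0.5122i - 0.7039j + 0.216k
-0.4422 + 0.5122i - 0.7039j + 0.216k


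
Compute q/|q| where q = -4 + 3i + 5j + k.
-0.5601 + 0.4201i + 0.7001j + 0.14k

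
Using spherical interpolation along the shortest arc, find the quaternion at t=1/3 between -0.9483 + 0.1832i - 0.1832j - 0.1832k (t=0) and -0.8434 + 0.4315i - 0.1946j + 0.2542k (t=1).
-0.9412 + 0.275i - 0.1928j - 0.037k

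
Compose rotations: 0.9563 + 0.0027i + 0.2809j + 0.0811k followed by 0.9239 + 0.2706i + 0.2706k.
0.8608 + 0.1853i + 0.2383j + 0.4097k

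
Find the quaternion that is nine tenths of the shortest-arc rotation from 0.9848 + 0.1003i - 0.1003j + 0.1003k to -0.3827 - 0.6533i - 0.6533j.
0.4872 + 0.6301i + 0.6045j + 0.0128k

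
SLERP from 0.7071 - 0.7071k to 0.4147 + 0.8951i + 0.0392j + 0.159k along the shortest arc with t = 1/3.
0.7629 + 0.4065i + 0.0178j - 0.5024k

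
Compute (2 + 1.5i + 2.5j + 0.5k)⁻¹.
0.1569 - 0.1176i - 0.1961j - 0.0392k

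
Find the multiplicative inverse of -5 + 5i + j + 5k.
-0.0658 - 0.0658i - 0.0132j - 0.0658k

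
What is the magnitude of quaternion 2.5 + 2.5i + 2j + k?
4.183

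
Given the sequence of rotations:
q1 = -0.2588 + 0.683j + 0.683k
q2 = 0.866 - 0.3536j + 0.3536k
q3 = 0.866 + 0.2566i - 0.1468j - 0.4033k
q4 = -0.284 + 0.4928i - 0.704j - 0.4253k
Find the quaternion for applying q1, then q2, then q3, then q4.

q2 · q1 = -0.2241 - 0.483i + 0.683j + 0.5k
q3 · q2 · q1 = 0.2318 - 0.2737i + 0.6909j + 0.6277k
q4 · q3 · q2 · q1 = 0.8224 + 0.0439i - 0.5523j - 0.1291k
0.8224 + 0.0439i - 0.5523j - 0.1291k


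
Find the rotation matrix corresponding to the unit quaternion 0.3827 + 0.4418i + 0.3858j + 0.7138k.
[[-0.3167, -0.2054, 0.926], [0.8872, -0.4094, 0.2126], [0.3354, 0.8889, 0.3119]]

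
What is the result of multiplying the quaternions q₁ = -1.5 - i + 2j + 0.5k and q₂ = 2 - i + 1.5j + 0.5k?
-7.25 - 0.25i + 1.75j + 0.75k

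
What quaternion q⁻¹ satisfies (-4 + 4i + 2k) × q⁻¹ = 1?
-0.1111 - 0.1111i - 0.0556k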